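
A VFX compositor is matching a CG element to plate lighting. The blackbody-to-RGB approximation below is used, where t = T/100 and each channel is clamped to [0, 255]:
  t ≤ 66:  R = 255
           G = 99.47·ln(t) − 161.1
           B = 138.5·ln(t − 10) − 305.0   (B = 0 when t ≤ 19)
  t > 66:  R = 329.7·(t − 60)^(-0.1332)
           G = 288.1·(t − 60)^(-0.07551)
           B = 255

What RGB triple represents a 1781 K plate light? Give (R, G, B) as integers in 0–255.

t = 1781/100 = 17.81; the t ≤ 66 branch applies.
R = 255 by definition for t ≤ 66.
G = 99.47·ln 17.81 − 161.1 = 99.47·2.8798 − 161.1 = 125.350.
t = 17.81 ≤ 19, so B = 0.
Rounded: (255, 125, 0).

(255, 125, 0)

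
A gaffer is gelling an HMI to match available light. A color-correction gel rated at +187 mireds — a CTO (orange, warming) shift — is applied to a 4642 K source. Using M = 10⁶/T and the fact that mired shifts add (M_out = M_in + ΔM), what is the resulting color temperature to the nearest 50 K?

M_in = 10⁶/4642 = 215.42 mireds.
M_out = 215.42 + (+187) = 402.42 mireds.
T_out = 10⁶/402.42 = 2484.9 K → 2500 K.

2500 K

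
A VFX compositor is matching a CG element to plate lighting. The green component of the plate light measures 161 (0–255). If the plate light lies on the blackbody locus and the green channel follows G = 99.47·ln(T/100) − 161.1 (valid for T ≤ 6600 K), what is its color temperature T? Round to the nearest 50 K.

2550 K

ln t = (161 + 161.1) / 99.47 = 3.2382.
t = e^3.2382 = 25.487.
T = 100·t = 2549 K → 2550 K to the nearest 50 K.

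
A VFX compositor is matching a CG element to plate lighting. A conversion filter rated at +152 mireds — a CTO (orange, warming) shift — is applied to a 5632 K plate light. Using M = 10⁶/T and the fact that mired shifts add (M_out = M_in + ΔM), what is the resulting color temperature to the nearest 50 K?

M_in = 10⁶/5632 = 177.56 mireds.
M_out = 177.56 + (+152) = 329.56 mireds.
T_out = 10⁶/329.56 = 3034.4 K → 3050 K.

3050 K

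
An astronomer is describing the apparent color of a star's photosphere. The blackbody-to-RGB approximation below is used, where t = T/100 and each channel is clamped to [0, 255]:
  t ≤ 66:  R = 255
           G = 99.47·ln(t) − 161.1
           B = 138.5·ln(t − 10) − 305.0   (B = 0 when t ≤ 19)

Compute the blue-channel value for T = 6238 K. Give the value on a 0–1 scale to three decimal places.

0.954

t = 6238/100 = 62.38; the t ≤ 66 branch applies.
B = 138.5·ln(62.38 − 10) − 305.0 = 138.5·ln 52.38 − 305.0 = 138.5·3.9585 − 305.0 = 243.256.
On a 0–1 scale: 243.256/255 = 0.9539 → 0.954.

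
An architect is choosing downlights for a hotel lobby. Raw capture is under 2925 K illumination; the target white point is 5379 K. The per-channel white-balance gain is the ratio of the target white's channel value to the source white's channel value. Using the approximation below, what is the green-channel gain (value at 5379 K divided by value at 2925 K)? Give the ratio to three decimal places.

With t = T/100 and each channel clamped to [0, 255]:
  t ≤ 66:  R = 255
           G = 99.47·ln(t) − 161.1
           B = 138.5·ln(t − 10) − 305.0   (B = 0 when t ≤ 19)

At 2925 K (t = 29.25):
  G = 99.47·ln 29.25 − 161.1 = 99.47·3.3759 − 161.1 = 174.699.
At 5379 K (t = 53.79):
  G = 99.47·ln 53.79 − 161.1 = 99.47·3.9851 − 161.1 = 235.297.
Gain = 235.297 / 174.699 = 1.3469 → 1.347.

1.347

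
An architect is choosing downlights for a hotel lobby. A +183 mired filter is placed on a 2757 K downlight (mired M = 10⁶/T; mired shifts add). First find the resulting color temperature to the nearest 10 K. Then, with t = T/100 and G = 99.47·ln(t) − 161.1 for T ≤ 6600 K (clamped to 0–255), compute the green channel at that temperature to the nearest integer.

128

M_in = 10⁶/2757 = 362.71; M_out = 362.71 + (+183) = 545.71.
T_out = 10⁶/545.71 = 1832.5 K → 1830 K; t = 18.3.
G = 99.47·ln 18.3 − 161.1 = 99.47·2.9069 − 161.1 = 128.049.
Rounded: 128.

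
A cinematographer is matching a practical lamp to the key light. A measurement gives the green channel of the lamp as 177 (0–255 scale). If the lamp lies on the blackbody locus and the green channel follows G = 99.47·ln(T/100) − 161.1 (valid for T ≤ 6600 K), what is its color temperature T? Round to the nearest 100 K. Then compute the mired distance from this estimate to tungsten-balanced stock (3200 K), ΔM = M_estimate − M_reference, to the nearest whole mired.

ln t = (177 + 161.1) / 99.47 = 3.3990.
t = e^3.3990 = 29.935.
T = 100·t = 2993 K → 3000 K to the nearest 100 K.
M_estimate = 10⁶/3000 = 333.33; M_reference = 10⁶/3200 = 312.50.
ΔM = 333.33 − 312.50 = 20.83 → +21 mireds.

+21 mireds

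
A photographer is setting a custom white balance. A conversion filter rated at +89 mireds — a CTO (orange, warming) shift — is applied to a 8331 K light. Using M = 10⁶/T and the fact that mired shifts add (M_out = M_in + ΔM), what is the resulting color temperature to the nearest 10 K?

M_in = 10⁶/8331 = 120.03 mireds.
M_out = 120.03 + (+89) = 209.03 mireds.
T_out = 10⁶/209.03 = 4783.9 K → 4780 K.

4780 K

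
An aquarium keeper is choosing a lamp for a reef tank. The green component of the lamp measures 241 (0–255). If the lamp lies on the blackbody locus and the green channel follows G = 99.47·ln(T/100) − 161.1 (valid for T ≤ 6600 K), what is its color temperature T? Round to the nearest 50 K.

5700 K

ln t = (241 + 161.1) / 99.47 = 4.0424.
t = e^4.0424 = 56.964.
T = 100·t = 5696 K → 5700 K to the nearest 50 K.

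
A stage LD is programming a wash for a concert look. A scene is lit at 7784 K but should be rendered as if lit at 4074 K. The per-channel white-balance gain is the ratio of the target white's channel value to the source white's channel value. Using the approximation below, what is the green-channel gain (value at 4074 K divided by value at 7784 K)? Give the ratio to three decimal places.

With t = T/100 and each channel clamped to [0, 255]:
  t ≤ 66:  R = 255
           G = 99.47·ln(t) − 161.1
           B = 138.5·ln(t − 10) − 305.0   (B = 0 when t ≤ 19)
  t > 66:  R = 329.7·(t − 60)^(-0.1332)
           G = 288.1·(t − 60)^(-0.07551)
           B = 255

At 7784 K (t = 77.84):
  G = 288.1·(77.84 − 60)^(-0.07551) = 288.1·17.84^(-0.07551) = 288.1·0.80447 = 231.766.
At 4074 K (t = 40.74):
  G = 99.47·ln 40.74 − 161.1 = 99.47·3.7072 − 161.1 = 207.656.
Gain = 207.656 / 231.766 = 0.8960 → 0.896.

0.896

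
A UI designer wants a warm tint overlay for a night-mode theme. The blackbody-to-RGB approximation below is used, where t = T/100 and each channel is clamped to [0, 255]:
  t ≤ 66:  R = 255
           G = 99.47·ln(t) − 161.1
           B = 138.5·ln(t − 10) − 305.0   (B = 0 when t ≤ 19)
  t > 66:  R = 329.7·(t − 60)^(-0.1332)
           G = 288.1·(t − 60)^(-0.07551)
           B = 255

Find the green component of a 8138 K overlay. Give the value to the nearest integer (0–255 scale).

229

t = 8138/100 = 81.38; the t > 66 branch applies.
G = 288.1·(81.38 − 60)^(-0.07551) = 288.1·21.38^(-0.07551) = 288.1·0.79354 = 228.620.
Rounded: 229.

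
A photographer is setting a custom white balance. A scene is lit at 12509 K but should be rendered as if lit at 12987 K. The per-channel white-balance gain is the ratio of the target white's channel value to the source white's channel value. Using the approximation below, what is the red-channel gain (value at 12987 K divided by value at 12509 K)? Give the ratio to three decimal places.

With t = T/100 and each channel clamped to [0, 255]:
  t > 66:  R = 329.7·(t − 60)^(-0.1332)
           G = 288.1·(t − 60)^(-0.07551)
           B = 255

0.991

At 12509 K (t = 125.09):
  R = 329.7·(125.09 − 60)^(-0.1332) = 329.7·65.09^(-0.1332) = 329.7·0.57338 = 189.042.
At 12987 K (t = 129.87):
  R = 329.7·(129.87 − 60)^(-0.1332) = 329.7·69.87^(-0.1332) = 329.7·0.56799 = 187.266.
Gain = 187.266 / 189.042 = 0.9906 → 0.991.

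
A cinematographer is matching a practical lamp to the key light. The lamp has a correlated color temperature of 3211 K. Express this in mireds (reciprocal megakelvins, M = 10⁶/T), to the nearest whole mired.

311 mireds

M = 10⁶ / 3211 = 311.429 → 311 mireds.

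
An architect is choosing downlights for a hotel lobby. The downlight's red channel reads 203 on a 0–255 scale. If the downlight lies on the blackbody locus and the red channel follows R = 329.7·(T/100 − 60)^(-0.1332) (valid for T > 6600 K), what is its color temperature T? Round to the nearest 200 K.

(t − 60)^(-0.1332) = 203/329.7 = 0.61571.
t − 60 = 0.61571^(1/-0.1332) = 0.61571^(-7.508) = 38.129, so t = 98.129.
T = 100·t = 9813 K → 9800 K to the nearest 200 K.

9800 K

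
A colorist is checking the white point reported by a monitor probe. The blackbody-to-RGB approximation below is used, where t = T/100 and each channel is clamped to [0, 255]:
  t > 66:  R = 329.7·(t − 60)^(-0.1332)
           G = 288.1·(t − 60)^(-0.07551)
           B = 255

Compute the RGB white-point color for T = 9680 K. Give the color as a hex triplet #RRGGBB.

t = 9680/100 = 96.8; the t > 66 branch applies.
R = 329.7·(96.8 − 60)^(-0.1332) = 329.7·36.8^(-0.1332) = 329.7·0.61863 = 203.961.
G = 288.1·(96.8 − 60)^(-0.07551) = 288.1·36.8^(-0.07551) = 288.1·0.76166 = 219.435.
B = 255 by definition for t > 66.
Rounded: (204, 219, 255).
In hex: #CCDBFF.

#CCDBFF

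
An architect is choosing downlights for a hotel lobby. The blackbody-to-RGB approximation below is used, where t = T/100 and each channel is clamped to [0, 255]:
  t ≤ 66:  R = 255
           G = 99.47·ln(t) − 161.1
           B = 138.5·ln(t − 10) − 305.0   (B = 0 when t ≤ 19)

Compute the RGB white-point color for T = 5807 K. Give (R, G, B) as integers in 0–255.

t = 5807/100 = 58.07; the t ≤ 66 branch applies.
R = 255 by definition for t ≤ 66.
G = 99.47·ln 58.07 − 161.1 = 99.47·4.0616 − 161.1 = 242.912.
B = 138.5·ln(58.07 − 10) − 305.0 = 138.5·ln 48.07 − 305.0 = 138.5·3.8727 − 305.0 = 231.363.
Rounded: (255, 243, 231).

(255, 243, 231)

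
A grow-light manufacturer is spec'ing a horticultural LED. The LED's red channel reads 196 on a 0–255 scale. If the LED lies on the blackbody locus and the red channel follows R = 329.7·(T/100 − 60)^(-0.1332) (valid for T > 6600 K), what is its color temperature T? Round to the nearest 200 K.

11000 K

(t − 60)^(-0.1332) = 196/329.7 = 0.59448.
t − 60 = 0.59448^(1/-0.1332) = 0.59448^(-7.508) = 49.621, so t = 109.621.
T = 100·t = 10962 K → 11000 K to the nearest 200 K.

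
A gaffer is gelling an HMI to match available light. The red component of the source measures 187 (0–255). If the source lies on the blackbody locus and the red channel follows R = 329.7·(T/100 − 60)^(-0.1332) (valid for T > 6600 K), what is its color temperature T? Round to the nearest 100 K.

(t − 60)^(-0.1332) = 187/329.7 = 0.56718.
t − 60 = 0.56718^(1/-0.1332) = 0.56718^(-7.508) = 70.620, so t = 130.620.
T = 100·t = 13062 K → 13100 K to the nearest 100 K.

13100 K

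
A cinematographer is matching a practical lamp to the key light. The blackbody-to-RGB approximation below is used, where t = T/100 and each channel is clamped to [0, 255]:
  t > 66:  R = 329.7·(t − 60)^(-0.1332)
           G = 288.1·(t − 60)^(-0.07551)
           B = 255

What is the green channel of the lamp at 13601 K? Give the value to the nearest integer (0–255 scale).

t = 13601/100 = 136.01; the t > 66 branch applies.
G = 288.1·(136.01 − 60)^(-0.07551) = 288.1·76.01^(-0.07551) = 288.1·0.72107 = 207.739.
Rounded: 208.

208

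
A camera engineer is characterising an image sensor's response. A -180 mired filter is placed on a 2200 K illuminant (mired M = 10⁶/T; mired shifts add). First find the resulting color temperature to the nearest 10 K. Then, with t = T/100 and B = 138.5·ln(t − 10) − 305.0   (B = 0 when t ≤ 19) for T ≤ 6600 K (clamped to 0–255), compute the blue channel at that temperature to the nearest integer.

148

M_in = 10⁶/2200 = 454.55; M_out = 454.55 + (-180) = 274.55.
T_out = 10⁶/274.55 = 3642.4 K → 3640 K; t = 36.4.
B = 138.5·ln(36.4 − 10) − 305.0 = 138.5·ln 26.4 − 305.0 = 138.5·3.2734 − 305.0 = 148.361.
Rounded: 148.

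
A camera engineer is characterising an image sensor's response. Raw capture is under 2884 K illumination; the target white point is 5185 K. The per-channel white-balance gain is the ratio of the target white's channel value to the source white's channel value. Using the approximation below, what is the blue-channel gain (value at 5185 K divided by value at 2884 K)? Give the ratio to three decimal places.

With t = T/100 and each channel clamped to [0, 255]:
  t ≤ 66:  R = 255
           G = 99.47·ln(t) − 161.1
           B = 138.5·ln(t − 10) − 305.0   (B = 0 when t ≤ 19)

At 2884 K (t = 28.84):
  B = 138.5·ln(28.84 − 10) − 305.0 = 138.5·ln 18.84 − 305.0 = 138.5·2.9360 − 305.0 = 101.634.
At 5185 K (t = 51.85):
  B = 138.5·ln(51.85 − 10) − 305.0 = 138.5·ln 41.85 − 305.0 = 138.5·3.7341 − 305.0 = 212.172.
Gain = 212.172 / 101.634 = 2.0876 → 2.088.

2.088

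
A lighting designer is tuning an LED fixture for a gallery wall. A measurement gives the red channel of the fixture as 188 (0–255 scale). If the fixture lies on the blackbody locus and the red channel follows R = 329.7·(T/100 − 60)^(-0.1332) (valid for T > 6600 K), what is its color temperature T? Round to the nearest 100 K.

12800 K

(t − 60)^(-0.1332) = 188/329.7 = 0.57022.
t − 60 = 0.57022^(1/-0.1332) = 0.57022^(-7.508) = 67.848, so t = 127.848.
T = 100·t = 12785 K → 12800 K to the nearest 100 K.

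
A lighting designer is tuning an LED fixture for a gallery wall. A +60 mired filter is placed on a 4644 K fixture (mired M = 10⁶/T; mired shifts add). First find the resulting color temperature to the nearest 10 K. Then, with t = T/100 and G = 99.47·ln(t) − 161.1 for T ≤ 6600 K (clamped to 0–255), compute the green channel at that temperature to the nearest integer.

196

M_in = 10⁶/4644 = 215.33; M_out = 215.33 + (+60) = 275.33.
T_out = 10⁶/275.33 = 3632.0 K → 3630 K; t = 36.3.
G = 99.47·ln 36.3 − 161.1 = 99.47·3.5918 − 161.1 = 196.178.
Rounded: 196.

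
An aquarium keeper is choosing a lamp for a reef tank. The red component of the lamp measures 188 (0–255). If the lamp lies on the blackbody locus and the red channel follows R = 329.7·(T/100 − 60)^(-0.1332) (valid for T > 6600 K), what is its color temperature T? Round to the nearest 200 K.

(t − 60)^(-0.1332) = 188/329.7 = 0.57022.
t − 60 = 0.57022^(1/-0.1332) = 0.57022^(-7.508) = 67.848, so t = 127.848.
T = 100·t = 12785 K → 12800 K to the nearest 200 K.

12800 K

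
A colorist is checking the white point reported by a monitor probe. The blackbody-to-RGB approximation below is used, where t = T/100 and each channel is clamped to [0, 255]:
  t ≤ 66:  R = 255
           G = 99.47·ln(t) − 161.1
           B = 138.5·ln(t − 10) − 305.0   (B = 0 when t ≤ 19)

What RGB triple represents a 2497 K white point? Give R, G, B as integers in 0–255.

t = 2497/100 = 24.97; the t ≤ 66 branch applies.
R = 255 by definition for t ≤ 66.
G = 99.47·ln 24.97 − 161.1 = 99.47·3.2177 − 161.1 = 158.962.
B = 138.5·ln(24.97 − 10) − 305.0 = 138.5·ln 14.97 − 305.0 = 138.5·2.7060 − 305.0 = 69.788.
Rounded: (255, 159, 70).

R=255, G=159, B=70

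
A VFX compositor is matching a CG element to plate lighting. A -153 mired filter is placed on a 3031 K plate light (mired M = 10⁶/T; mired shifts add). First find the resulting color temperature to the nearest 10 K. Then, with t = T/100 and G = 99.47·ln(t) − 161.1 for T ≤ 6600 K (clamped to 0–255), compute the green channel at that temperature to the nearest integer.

240

M_in = 10⁶/3031 = 329.92; M_out = 329.92 + (-153) = 176.92.
T_out = 10⁶/176.92 = 5652.1 K → 5650 K; t = 56.5.
G = 99.47·ln 56.5 − 161.1 = 99.47·4.0342 − 161.1 = 240.186.
Rounded: 240.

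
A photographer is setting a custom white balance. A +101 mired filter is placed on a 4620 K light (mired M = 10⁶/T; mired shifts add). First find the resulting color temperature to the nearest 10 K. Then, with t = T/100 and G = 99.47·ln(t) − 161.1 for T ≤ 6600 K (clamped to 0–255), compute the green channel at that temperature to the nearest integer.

182

M_in = 10⁶/4620 = 216.45; M_out = 216.45 + (+101) = 317.45.
T_out = 10⁶/317.45 = 3150.1 K → 3150 K; t = 31.5.
G = 99.47·ln 31.5 − 161.1 = 99.47·3.4500 − 161.1 = 182.070.
Rounded: 182.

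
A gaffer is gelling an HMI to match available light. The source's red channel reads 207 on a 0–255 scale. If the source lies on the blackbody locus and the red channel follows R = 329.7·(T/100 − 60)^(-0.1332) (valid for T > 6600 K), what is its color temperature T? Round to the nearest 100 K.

9300 K

(t − 60)^(-0.1332) = 207/329.7 = 0.62784.
t − 60 = 0.62784^(1/-0.1332) = 0.62784^(-7.508) = 32.933, so t = 92.933.
T = 100·t = 9293 K → 9300 K to the nearest 100 K.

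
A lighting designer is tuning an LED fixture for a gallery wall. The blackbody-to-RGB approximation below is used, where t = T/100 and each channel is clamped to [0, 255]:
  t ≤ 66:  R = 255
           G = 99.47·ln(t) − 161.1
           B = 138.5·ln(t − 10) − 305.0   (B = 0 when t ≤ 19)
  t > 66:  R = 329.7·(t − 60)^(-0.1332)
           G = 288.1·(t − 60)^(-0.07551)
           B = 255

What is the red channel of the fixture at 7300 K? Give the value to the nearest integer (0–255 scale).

234

t = 7300/100 = 73; the t > 66 branch applies.
R = 329.7·(73 − 60)^(-0.1332) = 329.7·13^(-0.1332) = 329.7·0.71060 = 234.283.
Rounded: 234.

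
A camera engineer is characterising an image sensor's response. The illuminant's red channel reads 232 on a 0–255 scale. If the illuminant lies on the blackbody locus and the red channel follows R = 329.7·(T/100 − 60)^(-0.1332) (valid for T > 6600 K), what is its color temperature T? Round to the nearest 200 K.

(t − 60)^(-0.1332) = 232/329.7 = 0.70367.
t − 60 = 0.70367^(1/-0.1332) = 0.70367^(-7.508) = 13.992, so t = 73.992.
T = 100·t = 7399 K → 7400 K to the nearest 200 K.

7400 K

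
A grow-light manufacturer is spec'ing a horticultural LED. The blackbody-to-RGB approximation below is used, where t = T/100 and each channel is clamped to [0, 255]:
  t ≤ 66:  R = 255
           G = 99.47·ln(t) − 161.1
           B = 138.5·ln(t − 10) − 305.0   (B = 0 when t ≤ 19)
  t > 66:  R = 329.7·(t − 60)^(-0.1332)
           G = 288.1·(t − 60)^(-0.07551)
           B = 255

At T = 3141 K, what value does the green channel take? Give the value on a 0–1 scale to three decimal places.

0.713

t = 3141/100 = 31.41; the t ≤ 66 branch applies.
G = 99.47·ln 31.41 − 161.1 = 99.47·3.4471 − 161.1 = 181.786.
On a 0–1 scale: 181.786/255 = 0.7129 → 0.713.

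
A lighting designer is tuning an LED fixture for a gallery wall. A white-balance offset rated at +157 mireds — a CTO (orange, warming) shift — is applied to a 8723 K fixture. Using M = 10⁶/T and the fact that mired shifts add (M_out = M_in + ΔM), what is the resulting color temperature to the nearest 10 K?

M_in = 10⁶/8723 = 114.64 mireds.
M_out = 114.64 + (+157) = 271.64 mireds.
T_out = 10⁶/271.64 = 3681.4 K → 3680 K.

3680 K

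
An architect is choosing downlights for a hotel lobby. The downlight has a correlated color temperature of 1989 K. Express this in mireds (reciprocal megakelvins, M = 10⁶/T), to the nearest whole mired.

M = 10⁶ / 1989 = 502.765 → 503 mireds.

503 mireds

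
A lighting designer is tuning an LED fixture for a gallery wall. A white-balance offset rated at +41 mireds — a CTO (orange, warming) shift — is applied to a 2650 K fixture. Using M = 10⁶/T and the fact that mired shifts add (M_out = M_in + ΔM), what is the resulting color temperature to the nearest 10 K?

2390 K

M_in = 10⁶/2650 = 377.36 mireds.
M_out = 377.36 + (+41) = 418.36 mireds.
T_out = 10⁶/418.36 = 2390.3 K → 2390 K.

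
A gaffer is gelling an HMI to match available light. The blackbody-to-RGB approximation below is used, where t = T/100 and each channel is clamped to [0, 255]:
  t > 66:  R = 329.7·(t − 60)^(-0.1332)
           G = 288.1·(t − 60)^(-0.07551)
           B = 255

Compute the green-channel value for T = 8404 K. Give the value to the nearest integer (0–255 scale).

227

t = 8404/100 = 84.04; the t > 66 branch applies.
G = 288.1·(84.04 − 60)^(-0.07551) = 288.1·24.04^(-0.07551) = 288.1·0.78655 = 226.605.
Rounded: 227.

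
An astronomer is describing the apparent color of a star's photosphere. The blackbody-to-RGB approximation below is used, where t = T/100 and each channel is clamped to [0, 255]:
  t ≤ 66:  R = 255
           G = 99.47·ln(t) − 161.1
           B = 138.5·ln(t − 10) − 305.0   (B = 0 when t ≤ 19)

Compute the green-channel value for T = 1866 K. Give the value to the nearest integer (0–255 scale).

t = 1866/100 = 18.66; the t ≤ 66 branch applies.
G = 99.47·ln 18.66 − 161.1 = 99.47·2.9264 − 161.1 = 129.987.
Rounded: 130.

130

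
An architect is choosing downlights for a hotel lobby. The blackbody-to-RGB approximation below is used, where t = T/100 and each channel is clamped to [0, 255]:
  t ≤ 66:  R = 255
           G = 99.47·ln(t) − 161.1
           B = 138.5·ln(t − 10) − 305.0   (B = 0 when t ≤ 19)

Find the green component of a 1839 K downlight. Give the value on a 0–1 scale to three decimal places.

t = 1839/100 = 18.39; the t ≤ 66 branch applies.
G = 99.47·ln 18.39 − 161.1 = 99.47·2.9118 − 161.1 = 128.537.
On a 0–1 scale: 128.537/255 = 0.5041 → 0.504.

0.504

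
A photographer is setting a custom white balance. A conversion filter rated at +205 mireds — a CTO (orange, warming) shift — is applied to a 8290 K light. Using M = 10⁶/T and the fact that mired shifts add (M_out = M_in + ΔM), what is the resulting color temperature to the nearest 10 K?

M_in = 10⁶/8290 = 120.63 mireds.
M_out = 120.63 + (+205) = 325.63 mireds.
T_out = 10⁶/325.63 = 3071.0 K → 3070 K.

3070 K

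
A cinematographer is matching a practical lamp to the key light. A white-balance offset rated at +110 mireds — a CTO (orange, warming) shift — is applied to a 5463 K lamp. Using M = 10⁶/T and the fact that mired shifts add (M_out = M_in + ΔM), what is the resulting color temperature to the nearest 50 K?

M_in = 10⁶/5463 = 183.05 mireds.
M_out = 183.05 + (+110) = 293.05 mireds.
T_out = 10⁶/293.05 = 3412.4 K → 3400 K.

3400 K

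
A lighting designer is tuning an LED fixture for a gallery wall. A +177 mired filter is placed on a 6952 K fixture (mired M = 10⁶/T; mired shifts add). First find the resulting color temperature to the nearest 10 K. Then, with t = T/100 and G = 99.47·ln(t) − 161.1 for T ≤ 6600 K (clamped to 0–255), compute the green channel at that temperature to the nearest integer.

181

M_in = 10⁶/6952 = 143.84; M_out = 143.84 + (+177) = 320.84.
T_out = 10⁶/320.84 = 3116.8 K → 3120 K; t = 31.2.
G = 99.47·ln 31.2 − 161.1 = 99.47·3.4404 − 161.1 = 181.118.
Rounded: 181.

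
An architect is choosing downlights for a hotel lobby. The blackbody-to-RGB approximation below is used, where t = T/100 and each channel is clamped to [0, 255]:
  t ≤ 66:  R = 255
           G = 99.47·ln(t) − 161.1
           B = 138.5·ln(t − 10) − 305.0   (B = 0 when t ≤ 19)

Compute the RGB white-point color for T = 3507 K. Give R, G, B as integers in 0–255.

R=255, G=193, B=141

t = 3507/100 = 35.07; the t ≤ 66 branch applies.
R = 255 by definition for t ≤ 66.
G = 99.47·ln 35.07 − 161.1 = 99.47·3.5573 − 161.1 = 192.749.
B = 138.5·ln(35.07 − 10) − 305.0 = 138.5·ln 25.07 − 305.0 = 138.5·3.2217 − 305.0 = 141.202.
Rounded: (255, 193, 141).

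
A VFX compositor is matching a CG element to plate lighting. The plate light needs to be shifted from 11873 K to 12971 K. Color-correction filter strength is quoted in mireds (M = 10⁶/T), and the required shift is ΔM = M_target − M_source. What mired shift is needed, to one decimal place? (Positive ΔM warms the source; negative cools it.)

-7.1 mireds

M_source = 10⁶/11873 = 84.225; M_target = 10⁶/12971 = 77.095.
ΔM = 77.095 − 84.225 = -7.130 → -7.1 mireds, a cooling shift.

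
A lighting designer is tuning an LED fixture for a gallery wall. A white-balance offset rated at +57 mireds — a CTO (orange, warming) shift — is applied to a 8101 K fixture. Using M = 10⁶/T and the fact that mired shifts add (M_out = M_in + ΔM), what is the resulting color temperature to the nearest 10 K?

M_in = 10⁶/8101 = 123.44 mireds.
M_out = 123.44 + (+57) = 180.44 mireds.
T_out = 10⁶/180.44 = 5542.0 K → 5540 K.

5540 K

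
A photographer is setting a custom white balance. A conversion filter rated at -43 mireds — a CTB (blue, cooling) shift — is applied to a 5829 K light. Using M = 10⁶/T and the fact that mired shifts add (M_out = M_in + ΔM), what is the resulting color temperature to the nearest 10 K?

7780 K

M_in = 10⁶/5829 = 171.56 mireds.
M_out = 171.56 + (-43) = 128.56 mireds.
T_out = 10⁶/128.56 = 7778.7 K → 7780 K.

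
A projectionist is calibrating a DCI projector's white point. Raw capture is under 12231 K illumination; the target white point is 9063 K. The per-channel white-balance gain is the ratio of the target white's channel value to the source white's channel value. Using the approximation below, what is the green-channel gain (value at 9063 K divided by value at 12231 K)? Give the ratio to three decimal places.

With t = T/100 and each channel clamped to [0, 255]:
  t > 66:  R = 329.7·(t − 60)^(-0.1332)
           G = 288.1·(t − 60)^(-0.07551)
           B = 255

At 12231 K (t = 122.31):
  G = 288.1·(122.31 − 60)^(-0.07551) = 288.1·62.31^(-0.07551) = 288.1·0.73197 = 210.880.
At 9063 K (t = 90.63):
  G = 288.1·(90.63 − 60)^(-0.07551) = 288.1·30.63^(-0.07551) = 288.1·0.77229 = 222.497.
Gain = 222.497 / 210.880 = 1.0551 → 1.055.

1.055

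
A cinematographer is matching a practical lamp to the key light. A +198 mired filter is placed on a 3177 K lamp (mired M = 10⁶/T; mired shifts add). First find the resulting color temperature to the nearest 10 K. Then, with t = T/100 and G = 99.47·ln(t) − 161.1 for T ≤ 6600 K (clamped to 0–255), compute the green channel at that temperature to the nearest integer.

M_in = 10⁶/3177 = 314.76; M_out = 314.76 + (+198) = 512.76.
T_out = 10⁶/512.76 = 1950.2 K → 1950 K; t = 19.5.
G = 99.47·ln 19.5 − 161.1 = 99.47·2.9704 − 161.1 = 134.367.
Rounded: 134.

134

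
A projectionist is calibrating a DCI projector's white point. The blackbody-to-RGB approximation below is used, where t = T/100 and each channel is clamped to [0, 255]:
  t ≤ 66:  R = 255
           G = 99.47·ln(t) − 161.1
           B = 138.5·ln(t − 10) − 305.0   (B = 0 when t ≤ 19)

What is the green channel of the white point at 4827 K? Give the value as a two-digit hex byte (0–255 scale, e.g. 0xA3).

0xE1

t = 4827/100 = 48.27; the t ≤ 66 branch applies.
G = 99.47·ln 48.27 − 161.1 = 99.47·3.8768 − 161.1 = 224.526.
Rounded: 225; in hex, 0xE1.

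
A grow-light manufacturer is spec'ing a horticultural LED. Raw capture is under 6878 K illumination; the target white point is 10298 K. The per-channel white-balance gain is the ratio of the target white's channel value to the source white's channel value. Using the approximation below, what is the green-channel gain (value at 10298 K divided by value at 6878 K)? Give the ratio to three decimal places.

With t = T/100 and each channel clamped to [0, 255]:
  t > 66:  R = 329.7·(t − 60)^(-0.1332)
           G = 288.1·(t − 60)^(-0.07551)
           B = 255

0.887

At 6878 K (t = 68.78):
  G = 288.1·(68.78 − 60)^(-0.07551) = 288.1·8.78^(-0.07551) = 288.1·0.84870 = 244.512.
At 10298 K (t = 102.98):
  G = 288.1·(102.98 − 60)^(-0.07551) = 288.1·42.98^(-0.07551) = 288.1·0.75279 = 216.878.
Gain = 216.878 / 244.512 = 0.8870 → 0.887.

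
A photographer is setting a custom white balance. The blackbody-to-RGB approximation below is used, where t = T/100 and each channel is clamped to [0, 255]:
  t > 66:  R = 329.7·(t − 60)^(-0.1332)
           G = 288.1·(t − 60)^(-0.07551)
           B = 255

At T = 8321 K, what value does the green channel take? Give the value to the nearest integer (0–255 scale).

t = 8321/100 = 83.21; the t > 66 branch applies.
G = 288.1·(83.21 − 60)^(-0.07551) = 288.1·23.21^(-0.07551) = 288.1·0.78864 = 227.207.
Rounded: 227.

227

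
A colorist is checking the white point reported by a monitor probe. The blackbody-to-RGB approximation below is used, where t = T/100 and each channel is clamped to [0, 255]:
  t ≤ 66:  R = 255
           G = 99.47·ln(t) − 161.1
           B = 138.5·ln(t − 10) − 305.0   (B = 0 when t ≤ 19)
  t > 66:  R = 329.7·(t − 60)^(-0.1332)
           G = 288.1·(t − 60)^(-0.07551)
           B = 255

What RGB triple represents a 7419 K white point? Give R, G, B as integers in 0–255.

t = 7419/100 = 74.19; the t > 66 branch applies.
R = 329.7·(74.19 − 60)^(-0.1332) = 329.7·14.19^(-0.1332) = 329.7·0.70235 = 231.566.
G = 288.1·(74.19 − 60)^(-0.07551) = 288.1·14.19^(-0.07551) = 288.1·0.81849 = 235.807.
B = 255 by definition for t > 66.
Rounded: (232, 236, 255).

R=232, G=236, B=255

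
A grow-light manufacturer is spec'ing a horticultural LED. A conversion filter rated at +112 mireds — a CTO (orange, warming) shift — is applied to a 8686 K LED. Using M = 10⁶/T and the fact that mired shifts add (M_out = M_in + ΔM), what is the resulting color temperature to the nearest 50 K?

M_in = 10⁶/8686 = 115.13 mireds.
M_out = 115.13 + (+112) = 227.13 mireds.
T_out = 10⁶/227.13 = 4402.8 K → 4400 K.

4400 K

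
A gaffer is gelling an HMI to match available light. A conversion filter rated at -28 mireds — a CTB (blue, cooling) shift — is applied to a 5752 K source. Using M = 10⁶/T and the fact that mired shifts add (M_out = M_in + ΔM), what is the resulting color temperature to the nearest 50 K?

M_in = 10⁶/5752 = 173.85 mireds.
M_out = 173.85 + (-28) = 145.85 mireds.
T_out = 10⁶/145.85 = 6856.2 K → 6850 K.

6850 K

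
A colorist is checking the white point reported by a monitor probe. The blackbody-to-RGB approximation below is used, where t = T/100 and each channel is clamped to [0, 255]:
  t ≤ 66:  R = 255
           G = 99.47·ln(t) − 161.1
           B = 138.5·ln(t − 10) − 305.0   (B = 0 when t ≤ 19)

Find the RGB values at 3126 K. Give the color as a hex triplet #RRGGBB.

t = 3126/100 = 31.26; the t ≤ 66 branch applies.
R = 255 by definition for t ≤ 66.
G = 99.47·ln 31.26 − 161.1 = 99.47·3.4423 − 161.1 = 181.309.
B = 138.5·ln(31.26 − 10) − 305.0 = 138.5·ln 21.26 − 305.0 = 138.5·3.0568 − 305.0 = 118.371.
Rounded: (255, 181, 118).
In hex: #FFB576.

#FFB576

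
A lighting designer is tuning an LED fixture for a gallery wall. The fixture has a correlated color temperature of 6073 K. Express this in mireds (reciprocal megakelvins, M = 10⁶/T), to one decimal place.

164.7 mireds

M = 10⁶ / 6073 = 164.663 → 164.7 mireds.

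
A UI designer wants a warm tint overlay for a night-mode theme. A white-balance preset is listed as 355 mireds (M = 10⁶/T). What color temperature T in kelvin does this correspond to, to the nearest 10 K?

T = 10⁶ / 355 = 2816.90 K → 2820 K.

2820 K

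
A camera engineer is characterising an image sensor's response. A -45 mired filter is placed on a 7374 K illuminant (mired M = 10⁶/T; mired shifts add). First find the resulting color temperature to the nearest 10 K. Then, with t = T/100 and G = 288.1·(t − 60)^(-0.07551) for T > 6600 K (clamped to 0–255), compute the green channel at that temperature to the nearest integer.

214

M_in = 10⁶/7374 = 135.61; M_out = 135.61 + (-45) = 90.61.
T_out = 10⁶/90.61 = 11036.1 K → 11040 K; t = 110.4.
G = 288.1·(110.4 − 60)^(-0.07551) = 288.1·50.4^(-0.07551) = 288.1·0.74379 = 214.285.
Rounded: 214.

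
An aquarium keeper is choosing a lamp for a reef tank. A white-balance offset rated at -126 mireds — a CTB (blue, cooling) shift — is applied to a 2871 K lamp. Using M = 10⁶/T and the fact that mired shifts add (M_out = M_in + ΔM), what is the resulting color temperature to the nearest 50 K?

M_in = 10⁶/2871 = 348.31 mireds.
M_out = 348.31 + (-126) = 222.31 mireds.
T_out = 10⁶/222.31 = 4498.2 K → 4500 K.

4500 K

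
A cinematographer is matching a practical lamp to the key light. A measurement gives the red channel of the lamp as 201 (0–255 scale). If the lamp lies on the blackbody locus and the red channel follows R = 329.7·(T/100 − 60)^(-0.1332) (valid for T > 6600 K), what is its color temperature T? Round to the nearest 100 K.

10100 K

(t − 60)^(-0.1332) = 201/329.7 = 0.60965.
t − 60 = 0.60965^(1/-0.1332) = 0.60965^(-7.508) = 41.071, so t = 101.071.
T = 100·t = 10107 K → 10100 K to the nearest 100 K.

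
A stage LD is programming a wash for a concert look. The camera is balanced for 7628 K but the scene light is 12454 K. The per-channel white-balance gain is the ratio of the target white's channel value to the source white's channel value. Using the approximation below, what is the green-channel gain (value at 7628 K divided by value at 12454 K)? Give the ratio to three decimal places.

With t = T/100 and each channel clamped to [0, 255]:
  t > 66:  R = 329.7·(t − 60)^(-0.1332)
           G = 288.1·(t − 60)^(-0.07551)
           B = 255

1.110

At 12454 K (t = 124.54):
  G = 288.1·(124.54 − 60)^(-0.07551) = 288.1·64.54^(-0.07551) = 288.1·0.73003 = 210.321.
At 7628 K (t = 76.28):
  G = 288.1·(76.28 − 60)^(-0.07551) = 288.1·16.28^(-0.07551) = 288.1·0.81004 = 233.373.
Gain = 233.373 / 210.321 = 1.1096 → 1.110.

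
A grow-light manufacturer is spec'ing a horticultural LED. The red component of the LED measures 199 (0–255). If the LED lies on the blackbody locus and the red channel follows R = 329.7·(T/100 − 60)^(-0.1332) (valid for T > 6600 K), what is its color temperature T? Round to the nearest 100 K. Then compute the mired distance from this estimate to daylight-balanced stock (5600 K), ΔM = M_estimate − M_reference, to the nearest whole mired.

-82 mireds

(t − 60)^(-0.1332) = 199/329.7 = 0.60358.
t − 60 = 0.60358^(1/-0.1332) = 0.60358^(-7.508) = 44.273, so t = 104.273.
T = 100·t = 10427 K → 10400 K to the nearest 100 K.
M_estimate = 10⁶/10400 = 96.15; M_reference = 10⁶/5600 = 178.57.
ΔM = 96.15 − 178.57 = -82.42 → -82 mireds.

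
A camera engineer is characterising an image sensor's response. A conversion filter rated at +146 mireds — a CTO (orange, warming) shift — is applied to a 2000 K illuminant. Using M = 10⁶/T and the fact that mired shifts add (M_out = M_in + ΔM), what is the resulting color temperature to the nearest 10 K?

M_in = 10⁶/2000 = 500.00 mireds.
M_out = 500.00 + (+146) = 646.00 mireds.
T_out = 10⁶/646.00 = 1548.0 K → 1550 K.

1550 K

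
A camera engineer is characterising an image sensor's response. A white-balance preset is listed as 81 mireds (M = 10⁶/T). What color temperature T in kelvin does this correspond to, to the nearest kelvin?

T = 10⁶ / 81 = 12345.68 K → 12346 K.

12346 K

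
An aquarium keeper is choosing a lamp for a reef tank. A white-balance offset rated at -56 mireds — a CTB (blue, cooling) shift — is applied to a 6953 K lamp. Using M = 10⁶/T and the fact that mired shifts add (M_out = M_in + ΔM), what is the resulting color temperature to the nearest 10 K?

M_in = 10⁶/6953 = 143.82 mireds.
M_out = 143.82 + (-56) = 87.82 mireds.
T_out = 10⁶/87.82 = 11386.6 K → 11390 K.

11390 K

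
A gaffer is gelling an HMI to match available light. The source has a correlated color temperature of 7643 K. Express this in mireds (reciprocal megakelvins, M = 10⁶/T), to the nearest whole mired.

131 mireds

M = 10⁶ / 7643 = 130.839 → 131 mireds.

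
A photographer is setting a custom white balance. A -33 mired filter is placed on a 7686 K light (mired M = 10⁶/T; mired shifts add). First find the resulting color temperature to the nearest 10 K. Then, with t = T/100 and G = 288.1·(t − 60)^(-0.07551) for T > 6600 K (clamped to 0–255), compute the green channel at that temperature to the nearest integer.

M_in = 10⁶/7686 = 130.11; M_out = 130.11 + (-33) = 97.11.
T_out = 10⁶/97.11 = 10298.0 K → 10300 K; t = 103.
G = 288.1·(103 − 60)^(-0.07551) = 288.1·43^(-0.07551) = 288.1·0.75276 = 216.870.
Rounded: 217.

217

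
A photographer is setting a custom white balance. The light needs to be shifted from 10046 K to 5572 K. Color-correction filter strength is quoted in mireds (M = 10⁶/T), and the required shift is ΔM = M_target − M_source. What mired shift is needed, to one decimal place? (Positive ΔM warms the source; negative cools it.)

M_source = 10⁶/10046 = 99.542; M_target = 10⁶/5572 = 179.469.
ΔM = 179.469 − 99.542 = 79.927 → +79.9 mireds, a warming shift.

+79.9 mireds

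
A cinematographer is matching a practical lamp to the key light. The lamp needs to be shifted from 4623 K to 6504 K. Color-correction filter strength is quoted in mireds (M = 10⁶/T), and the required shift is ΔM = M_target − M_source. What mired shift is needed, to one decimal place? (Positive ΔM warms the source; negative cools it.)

-62.6 mireds

M_source = 10⁶/4623 = 216.310; M_target = 10⁶/6504 = 153.752.
ΔM = 153.752 − 216.310 = -62.558 → -62.6 mireds, a cooling shift.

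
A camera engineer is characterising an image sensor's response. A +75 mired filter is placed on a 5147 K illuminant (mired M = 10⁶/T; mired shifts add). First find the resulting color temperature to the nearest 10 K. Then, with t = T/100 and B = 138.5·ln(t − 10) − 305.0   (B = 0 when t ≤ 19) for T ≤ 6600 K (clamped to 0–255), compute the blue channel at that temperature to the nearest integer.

152

M_in = 10⁶/5147 = 194.29; M_out = 194.29 + (+75) = 269.29.
T_out = 10⁶/269.29 = 3713.5 K → 3710 K; t = 37.1.
B = 138.5·ln(37.1 − 10) − 305.0 = 138.5·ln 27.1 − 305.0 = 138.5·3.2995 − 305.0 = 151.985.
Rounded: 152.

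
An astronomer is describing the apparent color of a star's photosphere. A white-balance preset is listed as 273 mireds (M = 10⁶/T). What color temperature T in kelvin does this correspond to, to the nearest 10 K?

3660 K

T = 10⁶ / 273 = 3663.00 K → 3660 K.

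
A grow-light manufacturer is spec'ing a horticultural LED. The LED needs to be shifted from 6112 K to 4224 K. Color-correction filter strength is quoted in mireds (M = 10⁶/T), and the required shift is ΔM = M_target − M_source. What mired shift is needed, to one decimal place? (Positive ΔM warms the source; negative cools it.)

M_source = 10⁶/6112 = 163.613; M_target = 10⁶/4224 = 236.742.
ΔM = 236.742 − 163.613 = 73.130 → +73.1 mireds, a warming shift.

+73.1 mireds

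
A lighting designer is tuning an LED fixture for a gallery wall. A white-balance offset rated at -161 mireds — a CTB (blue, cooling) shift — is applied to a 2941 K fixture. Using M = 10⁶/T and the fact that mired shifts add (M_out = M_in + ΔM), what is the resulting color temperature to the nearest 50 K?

5600 K

M_in = 10⁶/2941 = 340.02 mireds.
M_out = 340.02 + (-161) = 179.02 mireds.
T_out = 10⁶/179.02 = 5586.0 K → 5600 K.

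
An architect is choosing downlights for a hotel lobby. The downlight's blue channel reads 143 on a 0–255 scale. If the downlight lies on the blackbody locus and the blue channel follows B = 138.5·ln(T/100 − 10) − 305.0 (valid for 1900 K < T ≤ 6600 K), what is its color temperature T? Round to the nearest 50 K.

ln(t − 10) = (143 + 305.0) / 138.5 = 3.2347.
t − 10 = e^3.2347 = 25.398, so t = 35.398.
T = 100·t = 3540 K → 3550 K to the nearest 50 K.

3550 K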